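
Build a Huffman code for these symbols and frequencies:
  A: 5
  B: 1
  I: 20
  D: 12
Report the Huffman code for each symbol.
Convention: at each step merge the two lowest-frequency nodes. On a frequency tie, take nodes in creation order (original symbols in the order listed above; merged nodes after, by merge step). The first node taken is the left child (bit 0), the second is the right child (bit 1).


Huffman tree construction:
Step 1: Merge B(1) + A(5) = 6
Step 2: Merge (B+A)(6) + D(12) = 18
Step 3: Merge ((B+A)+D)(18) + I(20) = 38
Read each symbol's code off the tree from the root (left child = 0, right child = 1).

Codes:
  A: 001 (length 3)
  B: 000 (length 3)
  I: 1 (length 1)
  D: 01 (length 2)
Average code length: 62/38 = 1.6316 bits/symbol


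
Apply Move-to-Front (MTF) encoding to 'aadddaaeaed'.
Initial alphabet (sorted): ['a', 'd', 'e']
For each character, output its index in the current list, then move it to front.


MTF encoding:
'a': index 0 in ['a', 'd', 'e'] -> ['a', 'd', 'e']
'a': index 0 in ['a', 'd', 'e'] -> ['a', 'd', 'e']
'd': index 1 in ['a', 'd', 'e'] -> ['d', 'a', 'e']
'd': index 0 in ['d', 'a', 'e'] -> ['d', 'a', 'e']
'd': index 0 in ['d', 'a', 'e'] -> ['d', 'a', 'e']
'a': index 1 in ['d', 'a', 'e'] -> ['a', 'd', 'e']
'a': index 0 in ['a', 'd', 'e'] -> ['a', 'd', 'e']
'e': index 2 in ['a', 'd', 'e'] -> ['e', 'a', 'd']
'a': index 1 in ['e', 'a', 'd'] -> ['a', 'e', 'd']
'e': index 1 in ['a', 'e', 'd'] -> ['e', 'a', 'd']
'd': index 2 in ['e', 'a', 'd'] -> ['d', 'e', 'a']


Output: [0, 0, 1, 0, 0, 1, 0, 2, 1, 1, 2]


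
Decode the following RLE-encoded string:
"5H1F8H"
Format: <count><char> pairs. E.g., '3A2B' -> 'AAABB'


Expanding each <count><char> pair:
  5H -> 'HHHHH'
  1F -> 'F'
  8H -> 'HHHHHHHH'

Decoded = HHHHHFHHHHHHHH


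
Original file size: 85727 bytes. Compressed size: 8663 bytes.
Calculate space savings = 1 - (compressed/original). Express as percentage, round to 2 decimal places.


ratio = compressed/original = 8663/85727 = 0.101053
savings = 1 - ratio = 1 - 0.101053 = 0.898947
as a percentage: 0.898947 * 100 = 89.89%

Space savings = 1 - 8663/85727 = 89.89%


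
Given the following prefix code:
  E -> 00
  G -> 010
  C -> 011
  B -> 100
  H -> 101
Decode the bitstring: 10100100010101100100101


Decoding step by step:
Bits 101 -> H
Bits 00 -> E
Bits 100 -> B
Bits 010 -> G
Bits 101 -> H
Bits 100 -> B
Bits 100 -> B
Bits 101 -> H


Decoded message: HEBGHBBH


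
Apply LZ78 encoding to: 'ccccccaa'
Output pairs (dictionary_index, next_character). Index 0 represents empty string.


LZ78 encoding steps:
Dictionary: {0: ''}
Step 1: w='' (idx 0), next='c' -> output (0, 'c'), add 'c' as idx 1
Step 2: w='c' (idx 1), next='c' -> output (1, 'c'), add 'cc' as idx 2
Step 3: w='cc' (idx 2), next='c' -> output (2, 'c'), add 'ccc' as idx 3
Step 4: w='' (idx 0), next='a' -> output (0, 'a'), add 'a' as idx 4
Step 5: w='a' (idx 4), end of input -> output (4, '')


Encoded: [(0, 'c'), (1, 'c'), (2, 'c'), (0, 'a'), (4, '')]


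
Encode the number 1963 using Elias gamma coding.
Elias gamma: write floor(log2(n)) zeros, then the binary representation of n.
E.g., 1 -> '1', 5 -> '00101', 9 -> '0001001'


num_bits = floor(log2(1963)) + 1 = 11
leading_zeros = num_bits - 1 = 10
binary(1963) = 11110101011

Elias gamma(1963) = '0000000000' + '11110101011' = 000000000011110101011 (21 bits)


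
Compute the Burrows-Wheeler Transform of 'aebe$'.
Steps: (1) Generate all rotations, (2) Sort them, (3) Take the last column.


Rotations (sorted):
  0: $aebe -> last char: e
  1: aebe$ -> last char: $
  2: be$ae -> last char: e
  3: e$aeb -> last char: b
  4: ebe$a -> last char: a


BWT = e$eba


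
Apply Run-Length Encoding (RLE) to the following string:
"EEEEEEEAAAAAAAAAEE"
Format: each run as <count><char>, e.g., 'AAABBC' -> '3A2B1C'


Scanning runs left to right:
  i=0: run of 'E' x 7 -> '7E'
  i=7: run of 'A' x 9 -> '9A'
  i=16: run of 'E' x 2 -> '2E'

RLE = 7E9A2E


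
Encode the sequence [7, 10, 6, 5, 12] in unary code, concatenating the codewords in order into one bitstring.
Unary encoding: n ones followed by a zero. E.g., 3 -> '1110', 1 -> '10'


Encode each number as n ones followed by a terminating 0:
  7 -> 11111110 (8 bits)
  10 -> 11111111110 (11 bits)
  6 -> 1111110 (7 bits)
  5 -> 111110 (6 bits)
  12 -> 1111111111110 (13 bits)
Total length = 8 + 11 + 7 + 6 + 13 = 45 bits.

Unary([7, 10, 6, 5, 12]) = 111111101111111111011111101111101111111111110 (45 bits)


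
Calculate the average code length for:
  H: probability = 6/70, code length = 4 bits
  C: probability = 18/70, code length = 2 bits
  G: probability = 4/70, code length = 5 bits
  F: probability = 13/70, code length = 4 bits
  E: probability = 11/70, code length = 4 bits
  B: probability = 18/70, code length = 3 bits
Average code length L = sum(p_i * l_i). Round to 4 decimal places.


Weighted contributions p_i * l_i:
  H: (6/70) * 4 = 24/70
  C: (18/70) * 2 = 36/70
  G: (4/70) * 5 = 20/70
  F: (13/70) * 4 = 52/70
  E: (11/70) * 4 = 44/70
  B: (18/70) * 3 = 54/70
Sum = (24 + 36 + 20 + 52 + 44 + 54)/70 = 230/70

L = 230/70 = 3.2857 bits/symbol


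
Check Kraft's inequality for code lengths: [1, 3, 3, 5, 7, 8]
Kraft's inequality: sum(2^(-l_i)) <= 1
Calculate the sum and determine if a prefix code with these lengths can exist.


Sum = 2^(-1) + 2^(-3) + 2^(-3) + 2^(-5) + 2^(-7) + 2^(-8)
    = 0.5 + 0.125 + 0.125 + 0.03125 + 0.0078125 + 0.00390625
    = 203/256 = 0.79296875
Since 0.79296875 <= 1, Kraft's inequality IS satisfied.
A prefix code with these lengths CAN exist.

Kraft sum = 0.79296875. Satisfied.


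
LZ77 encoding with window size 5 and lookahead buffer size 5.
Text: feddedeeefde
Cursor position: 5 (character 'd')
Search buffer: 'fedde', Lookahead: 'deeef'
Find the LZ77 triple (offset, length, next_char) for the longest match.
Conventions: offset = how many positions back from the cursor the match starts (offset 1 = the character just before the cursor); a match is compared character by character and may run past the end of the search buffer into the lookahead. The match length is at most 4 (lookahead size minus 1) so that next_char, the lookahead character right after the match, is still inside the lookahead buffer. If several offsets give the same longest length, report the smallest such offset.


Try each offset into the search buffer:
  offset=1 (pos 4, char 'e'): match length 0
  offset=2 (pos 3, char 'd'): match length 2
  offset=3 (pos 2, char 'd'): match length 1
  offset=4 (pos 1, char 'e'): match length 0
  offset=5 (pos 0, char 'f'): match length 0
Longest match has length 2 at offset 2.
next_char = character at position 5 + 2 = 7 -> 'e'

Best match: offset=2, length=2 (matching 'de' starting at position 3)
LZ77 triple: (2, 2, 'e')


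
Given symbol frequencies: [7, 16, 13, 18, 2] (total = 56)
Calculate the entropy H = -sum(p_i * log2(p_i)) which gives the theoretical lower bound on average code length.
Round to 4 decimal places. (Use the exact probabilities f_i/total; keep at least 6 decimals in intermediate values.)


Per-symbol terms -p_i * log2(p_i) with p_i = f_i/56:
  p = 7/56 = 0.125000: log2(p) = -3.000000, -p*log2(p) = 0.375000
  p = 16/56 = 0.285714: log2(p) = -1.807355, -p*log2(p) = 0.516387
  p = 13/56 = 0.232143: log2(p) = -2.106915, -p*log2(p) = 0.489105
  p = 18/56 = 0.321429: log2(p) = -1.637430, -p*log2(p) = 0.526317
  p = 2/56 = 0.035714: log2(p) = -4.807355, -p*log2(p) = 0.171691
H = 0.375000 + 0.516387 + 0.489105 + 0.526317 + 0.171691 = 2.078500

H = 2.0785 bits/symbol


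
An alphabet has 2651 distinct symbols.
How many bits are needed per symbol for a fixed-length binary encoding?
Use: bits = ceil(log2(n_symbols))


log2(2651) = 11.3723
Bracket: 2^11 = 2048 < 2651 <= 2^12 = 4096
So ceil(log2(2651)) = 12

bits = ceil(log2(2651)) = ceil(11.3723) = 12 bits


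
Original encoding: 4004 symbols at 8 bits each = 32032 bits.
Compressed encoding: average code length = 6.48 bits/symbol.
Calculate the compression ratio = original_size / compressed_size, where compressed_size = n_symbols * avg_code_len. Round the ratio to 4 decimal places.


original_size = n_symbols * orig_bits = 4004 * 8 = 32032 bits
compressed_size = n_symbols * avg_code_len = 4004 * 6.48 = 25945.92 bits
ratio = original_size / compressed_size = 32032 / 25945.92 = 1.2346

Compression ratio = 1.2346


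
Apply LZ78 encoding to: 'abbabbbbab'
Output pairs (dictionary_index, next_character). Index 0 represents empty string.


LZ78 encoding steps:
Dictionary: {0: ''}
Step 1: w='' (idx 0), next='a' -> output (0, 'a'), add 'a' as idx 1
Step 2: w='' (idx 0), next='b' -> output (0, 'b'), add 'b' as idx 2
Step 3: w='b' (idx 2), next='a' -> output (2, 'a'), add 'ba' as idx 3
Step 4: w='b' (idx 2), next='b' -> output (2, 'b'), add 'bb' as idx 4
Step 5: w='bb' (idx 4), next='a' -> output (4, 'a'), add 'bba' as idx 5
Step 6: w='b' (idx 2), end of input -> output (2, '')


Encoded: [(0, 'a'), (0, 'b'), (2, 'a'), (2, 'b'), (4, 'a'), (2, '')]


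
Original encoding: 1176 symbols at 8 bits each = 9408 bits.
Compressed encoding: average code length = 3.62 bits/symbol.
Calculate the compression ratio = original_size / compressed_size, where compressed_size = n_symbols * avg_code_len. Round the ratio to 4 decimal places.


original_size = n_symbols * orig_bits = 1176 * 8 = 9408 bits
compressed_size = n_symbols * avg_code_len = 1176 * 3.62 = 4257.12 bits
ratio = original_size / compressed_size = 9408 / 4257.12 = 2.2099

Compression ratio = 2.2099


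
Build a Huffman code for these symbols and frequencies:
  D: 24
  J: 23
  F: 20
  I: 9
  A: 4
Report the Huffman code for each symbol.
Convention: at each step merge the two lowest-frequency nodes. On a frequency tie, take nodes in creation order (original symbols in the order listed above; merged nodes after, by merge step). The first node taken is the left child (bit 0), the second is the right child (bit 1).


Huffman tree construction:
Step 1: Merge A(4) + I(9) = 13
Step 2: Merge (A+I)(13) + F(20) = 33
Step 3: Merge J(23) + D(24) = 47
Step 4: Merge ((A+I)+F)(33) + (J+D)(47) = 80
Read each symbol's code off the tree from the root (left child = 0, right child = 1).

Codes:
  D: 11 (length 2)
  J: 10 (length 2)
  F: 01 (length 2)
  I: 001 (length 3)
  A: 000 (length 3)
Average code length: 173/80 = 2.1625 bits/symbol


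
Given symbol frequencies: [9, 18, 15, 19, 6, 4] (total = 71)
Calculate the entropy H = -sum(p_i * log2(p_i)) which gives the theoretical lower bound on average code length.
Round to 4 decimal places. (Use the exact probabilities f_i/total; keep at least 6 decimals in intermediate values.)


Per-symbol terms -p_i * log2(p_i) with p_i = f_i/71:
  p = 9/71 = 0.126761: log2(p) = -2.979822, -p*log2(p) = 0.377724
  p = 18/71 = 0.253521: log2(p) = -1.979822, -p*log2(p) = 0.501927
  p = 15/71 = 0.211268: log2(p) = -2.242857, -p*log2(p) = 0.473843
  p = 19/71 = 0.267606: log2(p) = -1.901820, -p*log2(p) = 0.508938
  p = 6/71 = 0.084507: log2(p) = -3.564785, -p*log2(p) = 0.301249
  p = 4/71 = 0.056338: log2(p) = -4.149747, -p*log2(p) = 0.233789
H = 0.377724 + 0.501927 + 0.473843 + 0.508938 + 0.301249 + 0.233789 = 2.397470

H = 2.3975 bits/symbol


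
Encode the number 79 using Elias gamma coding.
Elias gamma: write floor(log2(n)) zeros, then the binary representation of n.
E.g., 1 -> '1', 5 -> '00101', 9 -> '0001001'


num_bits = floor(log2(79)) + 1 = 7
leading_zeros = num_bits - 1 = 6
binary(79) = 1001111

Elias gamma(79) = '000000' + '1001111' = 0000001001111 (13 bits)


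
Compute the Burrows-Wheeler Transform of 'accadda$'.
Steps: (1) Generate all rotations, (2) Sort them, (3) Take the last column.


Rotations (sorted):
  0: $accadda -> last char: a
  1: a$accadd -> last char: d
  2: accadda$ -> last char: $
  3: adda$acc -> last char: c
  4: cadda$ac -> last char: c
  5: ccadda$a -> last char: a
  6: da$accad -> last char: d
  7: dda$acca -> last char: a


BWT = ad$ccada


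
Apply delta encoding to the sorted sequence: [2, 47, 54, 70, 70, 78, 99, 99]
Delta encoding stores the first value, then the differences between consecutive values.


First value: 2
Deltas:
  47 - 2 = 45
  54 - 47 = 7
  70 - 54 = 16
  70 - 70 = 0
  78 - 70 = 8
  99 - 78 = 21
  99 - 99 = 0


Delta encoded: [2, 45, 7, 16, 0, 8, 21, 0]


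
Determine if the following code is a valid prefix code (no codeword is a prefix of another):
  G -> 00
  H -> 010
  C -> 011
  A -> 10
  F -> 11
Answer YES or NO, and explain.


Checking each pair (does one codeword prefix another?):
  G='00' vs H='010': no prefix
  G='00' vs C='011': no prefix
  G='00' vs A='10': no prefix
  G='00' vs F='11': no prefix
  H='010' vs G='00': no prefix
  H='010' vs C='011': no prefix
  H='010' vs A='10': no prefix
  H='010' vs F='11': no prefix
  C='011' vs G='00': no prefix
  C='011' vs H='010': no prefix
  C='011' vs A='10': no prefix
  C='011' vs F='11': no prefix
  A='10' vs G='00': no prefix
  A='10' vs H='010': no prefix
  A='10' vs C='011': no prefix
  A='10' vs F='11': no prefix
  F='11' vs G='00': no prefix
  F='11' vs H='010': no prefix
  F='11' vs C='011': no prefix
  F='11' vs A='10': no prefix
No violation found over all pairs.

YES -- this is a valid prefix code. No codeword is a prefix of any other codeword.


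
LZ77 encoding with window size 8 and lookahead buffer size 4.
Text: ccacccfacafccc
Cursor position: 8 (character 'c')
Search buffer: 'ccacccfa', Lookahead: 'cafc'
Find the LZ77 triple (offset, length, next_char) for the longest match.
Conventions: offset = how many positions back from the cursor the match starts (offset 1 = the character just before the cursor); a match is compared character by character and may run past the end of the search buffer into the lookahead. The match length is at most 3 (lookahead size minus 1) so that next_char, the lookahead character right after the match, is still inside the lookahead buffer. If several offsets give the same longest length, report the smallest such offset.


Try each offset into the search buffer:
  offset=1 (pos 7, char 'a'): match length 0
  offset=2 (pos 6, char 'f'): match length 0
  offset=3 (pos 5, char 'c'): match length 1
  offset=4 (pos 4, char 'c'): match length 1
  offset=5 (pos 3, char 'c'): match length 1
  offset=6 (pos 2, char 'a'): match length 0
  offset=7 (pos 1, char 'c'): match length 2
  offset=8 (pos 0, char 'c'): match length 1
Longest match has length 2 at offset 7.
next_char = character at position 8 + 2 = 10 -> 'f'

Best match: offset=7, length=2 (matching 'ca' starting at position 1)
LZ77 triple: (7, 2, 'f')


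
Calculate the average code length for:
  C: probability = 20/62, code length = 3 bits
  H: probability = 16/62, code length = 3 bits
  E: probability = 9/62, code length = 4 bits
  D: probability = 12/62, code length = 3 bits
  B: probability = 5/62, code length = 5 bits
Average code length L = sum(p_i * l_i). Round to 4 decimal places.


Weighted contributions p_i * l_i:
  C: (20/62) * 3 = 60/62
  H: (16/62) * 3 = 48/62
  E: (9/62) * 4 = 36/62
  D: (12/62) * 3 = 36/62
  B: (5/62) * 5 = 25/62
Sum = (60 + 48 + 36 + 36 + 25)/62 = 205/62

L = 205/62 = 3.3065 bits/symbol


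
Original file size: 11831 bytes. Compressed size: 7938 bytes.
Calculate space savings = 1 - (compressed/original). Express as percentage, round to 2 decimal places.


ratio = compressed/original = 7938/11831 = 0.670949
savings = 1 - ratio = 1 - 0.670949 = 0.329051
as a percentage: 0.329051 * 100 = 32.91%

Space savings = 1 - 7938/11831 = 32.91%


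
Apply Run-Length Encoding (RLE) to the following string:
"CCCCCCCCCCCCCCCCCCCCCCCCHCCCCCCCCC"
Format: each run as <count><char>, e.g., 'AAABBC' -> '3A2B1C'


Scanning runs left to right:
  i=0: run of 'C' x 24 -> '24C'
  i=24: run of 'H' x 1 -> '1H'
  i=25: run of 'C' x 9 -> '9C'

RLE = 24C1H9C


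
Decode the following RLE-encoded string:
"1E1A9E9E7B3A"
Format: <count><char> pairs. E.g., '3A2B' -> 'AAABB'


Expanding each <count><char> pair:
  1E -> 'E'
  1A -> 'A'
  9E -> 'EEEEEEEEE'
  9E -> 'EEEEEEEEE'
  7B -> 'BBBBBBB'
  3A -> 'AAA'

Decoded = EAEEEEEEEEEEEEEEEEEEBBBBBBBAAA


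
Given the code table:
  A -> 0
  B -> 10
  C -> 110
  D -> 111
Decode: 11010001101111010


Decoding:
110 -> C
10 -> B
0 -> A
0 -> A
110 -> C
111 -> D
10 -> B
10 -> B


Result: CBAACDBB


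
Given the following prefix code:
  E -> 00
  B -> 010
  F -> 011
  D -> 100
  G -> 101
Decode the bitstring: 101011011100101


Decoding step by step:
Bits 101 -> G
Bits 011 -> F
Bits 011 -> F
Bits 100 -> D
Bits 101 -> G


Decoded message: GFFDG


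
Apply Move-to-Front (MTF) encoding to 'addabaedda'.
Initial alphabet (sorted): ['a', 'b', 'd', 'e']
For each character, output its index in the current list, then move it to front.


MTF encoding:
'a': index 0 in ['a', 'b', 'd', 'e'] -> ['a', 'b', 'd', 'e']
'd': index 2 in ['a', 'b', 'd', 'e'] -> ['d', 'a', 'b', 'e']
'd': index 0 in ['d', 'a', 'b', 'e'] -> ['d', 'a', 'b', 'e']
'a': index 1 in ['d', 'a', 'b', 'e'] -> ['a', 'd', 'b', 'e']
'b': index 2 in ['a', 'd', 'b', 'e'] -> ['b', 'a', 'd', 'e']
'a': index 1 in ['b', 'a', 'd', 'e'] -> ['a', 'b', 'd', 'e']
'e': index 3 in ['a', 'b', 'd', 'e'] -> ['e', 'a', 'b', 'd']
'd': index 3 in ['e', 'a', 'b', 'd'] -> ['d', 'e', 'a', 'b']
'd': index 0 in ['d', 'e', 'a', 'b'] -> ['d', 'e', 'a', 'b']
'a': index 2 in ['d', 'e', 'a', 'b'] -> ['a', 'd', 'e', 'b']


Output: [0, 2, 0, 1, 2, 1, 3, 3, 0, 2]


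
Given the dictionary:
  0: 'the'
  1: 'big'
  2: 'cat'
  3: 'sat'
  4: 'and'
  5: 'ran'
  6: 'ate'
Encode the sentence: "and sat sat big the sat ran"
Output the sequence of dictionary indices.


Look up each word in the dictionary:
  'and' -> 4
  'sat' -> 3
  'sat' -> 3
  'big' -> 1
  'the' -> 0
  'sat' -> 3
  'ran' -> 5

Encoded: [4, 3, 3, 1, 0, 3, 5]


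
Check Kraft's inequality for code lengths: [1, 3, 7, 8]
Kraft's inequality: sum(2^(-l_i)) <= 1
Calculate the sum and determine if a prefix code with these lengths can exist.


Sum = 2^(-1) + 2^(-3) + 2^(-7) + 2^(-8)
    = 0.5 + 0.125 + 0.0078125 + 0.00390625
    = 163/256 = 0.63671875
Since 0.63671875 <= 1, Kraft's inequality IS satisfied.
A prefix code with these lengths CAN exist.

Kraft sum = 0.63671875. Satisfied.


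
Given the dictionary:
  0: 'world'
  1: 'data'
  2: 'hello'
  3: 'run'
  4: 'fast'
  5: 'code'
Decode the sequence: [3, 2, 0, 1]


Look up each index in the dictionary:
  3 -> 'run'
  2 -> 'hello'
  0 -> 'world'
  1 -> 'data'

Decoded: "run hello world data"


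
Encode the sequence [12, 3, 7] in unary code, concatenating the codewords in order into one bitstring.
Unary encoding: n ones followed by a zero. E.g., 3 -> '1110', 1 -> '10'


Encode each number as n ones followed by a terminating 0:
  12 -> 1111111111110 (13 bits)
  3 -> 1110 (4 bits)
  7 -> 11111110 (8 bits)
Total length = 13 + 4 + 8 = 25 bits.

Unary([12, 3, 7]) = 1111111111110111011111110 (25 bits)


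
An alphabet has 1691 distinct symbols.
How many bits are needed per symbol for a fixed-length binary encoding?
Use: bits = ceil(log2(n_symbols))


log2(1691) = 10.7237
Bracket: 2^10 = 1024 < 1691 <= 2^11 = 2048
So ceil(log2(1691)) = 11

bits = ceil(log2(1691)) = ceil(10.7237) = 11 bits


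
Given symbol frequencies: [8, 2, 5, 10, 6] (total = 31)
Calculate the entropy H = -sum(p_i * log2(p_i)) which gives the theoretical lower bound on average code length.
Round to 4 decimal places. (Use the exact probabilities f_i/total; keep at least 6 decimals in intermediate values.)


Per-symbol terms -p_i * log2(p_i) with p_i = f_i/31:
  p = 8/31 = 0.258065: log2(p) = -1.954196, -p*log2(p) = 0.504309
  p = 2/31 = 0.064516: log2(p) = -3.954196, -p*log2(p) = 0.255109
  p = 5/31 = 0.161290: log2(p) = -2.632268, -p*log2(p) = 0.424559
  p = 10/31 = 0.322581: log2(p) = -1.632268, -p*log2(p) = 0.526538
  p = 6/31 = 0.193548: log2(p) = -2.369234, -p*log2(p) = 0.458561
H = 0.504309 + 0.255109 + 0.424559 + 0.526538 + 0.458561 = 2.169076

H = 2.1691 bits/symbol


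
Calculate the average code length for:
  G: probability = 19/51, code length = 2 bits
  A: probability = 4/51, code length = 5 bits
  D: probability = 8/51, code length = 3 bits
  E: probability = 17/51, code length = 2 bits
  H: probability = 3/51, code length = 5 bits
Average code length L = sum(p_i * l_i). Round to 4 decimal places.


Weighted contributions p_i * l_i:
  G: (19/51) * 2 = 38/51
  A: (4/51) * 5 = 20/51
  D: (8/51) * 3 = 24/51
  E: (17/51) * 2 = 34/51
  H: (3/51) * 5 = 15/51
Sum = (38 + 20 + 24 + 34 + 15)/51 = 131/51

L = 131/51 = 2.5686 bits/symbol


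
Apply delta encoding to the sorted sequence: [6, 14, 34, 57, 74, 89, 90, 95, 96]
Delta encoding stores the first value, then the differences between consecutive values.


First value: 6
Deltas:
  14 - 6 = 8
  34 - 14 = 20
  57 - 34 = 23
  74 - 57 = 17
  89 - 74 = 15
  90 - 89 = 1
  95 - 90 = 5
  96 - 95 = 1


Delta encoded: [6, 8, 20, 23, 17, 15, 1, 5, 1]


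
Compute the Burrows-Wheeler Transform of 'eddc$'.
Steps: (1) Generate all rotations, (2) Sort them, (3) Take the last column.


Rotations (sorted):
  0: $eddc -> last char: c
  1: c$edd -> last char: d
  2: dc$ed -> last char: d
  3: ddc$e -> last char: e
  4: eddc$ -> last char: $


BWT = cdde$


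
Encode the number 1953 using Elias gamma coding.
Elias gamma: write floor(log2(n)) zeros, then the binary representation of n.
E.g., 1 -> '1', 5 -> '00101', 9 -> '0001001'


num_bits = floor(log2(1953)) + 1 = 11
leading_zeros = num_bits - 1 = 10
binary(1953) = 11110100001

Elias gamma(1953) = '0000000000' + '11110100001' = 000000000011110100001 (21 bits)


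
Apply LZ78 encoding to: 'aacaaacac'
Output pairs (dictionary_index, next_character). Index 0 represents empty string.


LZ78 encoding steps:
Dictionary: {0: ''}
Step 1: w='' (idx 0), next='a' -> output (0, 'a'), add 'a' as idx 1
Step 2: w='a' (idx 1), next='c' -> output (1, 'c'), add 'ac' as idx 2
Step 3: w='a' (idx 1), next='a' -> output (1, 'a'), add 'aa' as idx 3
Step 4: w='ac' (idx 2), next='a' -> output (2, 'a'), add 'aca' as idx 4
Step 5: w='' (idx 0), next='c' -> output (0, 'c'), add 'c' as idx 5


Encoded: [(0, 'a'), (1, 'c'), (1, 'a'), (2, 'a'), (0, 'c')]


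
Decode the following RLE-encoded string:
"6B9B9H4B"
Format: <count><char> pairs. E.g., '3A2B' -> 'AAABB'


Expanding each <count><char> pair:
  6B -> 'BBBBBB'
  9B -> 'BBBBBBBBB'
  9H -> 'HHHHHHHHH'
  4B -> 'BBBB'

Decoded = BBBBBBBBBBBBBBBHHHHHHHHHBBBB


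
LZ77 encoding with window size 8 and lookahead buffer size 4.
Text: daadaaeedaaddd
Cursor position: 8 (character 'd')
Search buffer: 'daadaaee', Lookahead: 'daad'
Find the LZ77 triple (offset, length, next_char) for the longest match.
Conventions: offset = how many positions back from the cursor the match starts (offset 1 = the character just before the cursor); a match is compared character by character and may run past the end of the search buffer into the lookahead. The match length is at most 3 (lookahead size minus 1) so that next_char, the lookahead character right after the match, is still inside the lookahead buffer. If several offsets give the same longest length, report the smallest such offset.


Try each offset into the search buffer:
  offset=1 (pos 7, char 'e'): match length 0
  offset=2 (pos 6, char 'e'): match length 0
  offset=3 (pos 5, char 'a'): match length 0
  offset=4 (pos 4, char 'a'): match length 0
  offset=5 (pos 3, char 'd'): match length 3
  offset=6 (pos 2, char 'a'): match length 0
  offset=7 (pos 1, char 'a'): match length 0
  offset=8 (pos 0, char 'd'): match length 3
Longest match has length 3, found at offsets 5, 8; take the smallest, offset 5.
next_char = character at position 8 + 3 = 11 -> 'd'

Best match: offset=5, length=3 (matching 'daa' starting at position 3)
LZ77 triple: (5, 3, 'd')


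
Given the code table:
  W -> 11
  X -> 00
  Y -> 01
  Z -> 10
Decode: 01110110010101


Decoding:
01 -> Y
11 -> W
01 -> Y
10 -> Z
01 -> Y
01 -> Y
01 -> Y


Result: YWYZYYY


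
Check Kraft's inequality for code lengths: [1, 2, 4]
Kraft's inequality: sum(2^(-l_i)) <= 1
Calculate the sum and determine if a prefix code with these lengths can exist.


Sum = 2^(-1) + 2^(-2) + 2^(-4)
    = 0.5 + 0.25 + 0.0625
    = 13/16 = 0.8125
Since 0.8125 <= 1, Kraft's inequality IS satisfied.
A prefix code with these lengths CAN exist.

Kraft sum = 0.8125. Satisfied.


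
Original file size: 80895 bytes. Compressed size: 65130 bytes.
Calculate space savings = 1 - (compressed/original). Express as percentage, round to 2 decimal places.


ratio = compressed/original = 65130/80895 = 0.805118
savings = 1 - ratio = 1 - 0.805118 = 0.194882
as a percentage: 0.194882 * 100 = 19.49%

Space savings = 1 - 65130/80895 = 19.49%


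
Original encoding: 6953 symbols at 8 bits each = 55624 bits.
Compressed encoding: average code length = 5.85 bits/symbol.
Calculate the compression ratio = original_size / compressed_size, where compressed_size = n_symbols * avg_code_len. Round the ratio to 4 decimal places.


original_size = n_symbols * orig_bits = 6953 * 8 = 55624 bits
compressed_size = n_symbols * avg_code_len = 6953 * 5.85 = 40675.05 bits
ratio = original_size / compressed_size = 55624 / 40675.05 = 1.3675

Compression ratio = 1.3675


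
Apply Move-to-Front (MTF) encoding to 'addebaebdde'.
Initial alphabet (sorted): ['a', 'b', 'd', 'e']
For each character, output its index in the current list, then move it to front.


MTF encoding:
'a': index 0 in ['a', 'b', 'd', 'e'] -> ['a', 'b', 'd', 'e']
'd': index 2 in ['a', 'b', 'd', 'e'] -> ['d', 'a', 'b', 'e']
'd': index 0 in ['d', 'a', 'b', 'e'] -> ['d', 'a', 'b', 'e']
'e': index 3 in ['d', 'a', 'b', 'e'] -> ['e', 'd', 'a', 'b']
'b': index 3 in ['e', 'd', 'a', 'b'] -> ['b', 'e', 'd', 'a']
'a': index 3 in ['b', 'e', 'd', 'a'] -> ['a', 'b', 'e', 'd']
'e': index 2 in ['a', 'b', 'e', 'd'] -> ['e', 'a', 'b', 'd']
'b': index 2 in ['e', 'a', 'b', 'd'] -> ['b', 'e', 'a', 'd']
'd': index 3 in ['b', 'e', 'a', 'd'] -> ['d', 'b', 'e', 'a']
'd': index 0 in ['d', 'b', 'e', 'a'] -> ['d', 'b', 'e', 'a']
'e': index 2 in ['d', 'b', 'e', 'a'] -> ['e', 'd', 'b', 'a']


Output: [0, 2, 0, 3, 3, 3, 2, 2, 3, 0, 2]


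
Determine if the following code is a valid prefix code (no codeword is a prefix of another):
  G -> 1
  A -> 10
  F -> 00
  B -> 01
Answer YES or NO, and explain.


Checking each pair (does one codeword prefix another?):
  G='1' vs A='10': prefix -- VIOLATION

NO -- this is NOT a valid prefix code. G (1) is a prefix of A (10).


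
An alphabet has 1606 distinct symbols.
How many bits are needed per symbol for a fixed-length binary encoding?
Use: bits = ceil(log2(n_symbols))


log2(1606) = 10.6493
Bracket: 2^10 = 1024 < 1606 <= 2^11 = 2048
So ceil(log2(1606)) = 11

bits = ceil(log2(1606)) = ceil(10.6493) = 11 bits


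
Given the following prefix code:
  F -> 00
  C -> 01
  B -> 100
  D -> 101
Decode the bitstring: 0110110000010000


Decoding step by step:
Bits 01 -> C
Bits 101 -> D
Bits 100 -> B
Bits 00 -> F
Bits 01 -> C
Bits 00 -> F
Bits 00 -> F


Decoded message: CDBFCFF


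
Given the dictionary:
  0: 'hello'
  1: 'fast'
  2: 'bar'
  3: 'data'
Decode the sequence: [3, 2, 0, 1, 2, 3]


Look up each index in the dictionary:
  3 -> 'data'
  2 -> 'bar'
  0 -> 'hello'
  1 -> 'fast'
  2 -> 'bar'
  3 -> 'data'

Decoded: "data bar hello fast bar data"


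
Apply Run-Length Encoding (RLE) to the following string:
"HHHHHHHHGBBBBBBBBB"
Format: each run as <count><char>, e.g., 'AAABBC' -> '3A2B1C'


Scanning runs left to right:
  i=0: run of 'H' x 8 -> '8H'
  i=8: run of 'G' x 1 -> '1G'
  i=9: run of 'B' x 9 -> '9B'

RLE = 8H1G9B


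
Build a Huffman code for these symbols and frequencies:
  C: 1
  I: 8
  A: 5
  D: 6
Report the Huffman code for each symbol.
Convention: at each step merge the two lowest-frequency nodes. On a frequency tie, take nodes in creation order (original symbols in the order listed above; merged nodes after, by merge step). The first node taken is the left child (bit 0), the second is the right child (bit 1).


Huffman tree construction:
Step 1: Merge C(1) + A(5) = 6
Step 2: Merge D(6) + (C+A)(6) = 12
Step 3: Merge I(8) + (D+(C+A))(12) = 20
Read each symbol's code off the tree from the root (left child = 0, right child = 1).

Codes:
  C: 110 (length 3)
  I: 0 (length 1)
  A: 111 (length 3)
  D: 10 (length 2)
Average code length: 38/20 = 1.9000 bits/symbol


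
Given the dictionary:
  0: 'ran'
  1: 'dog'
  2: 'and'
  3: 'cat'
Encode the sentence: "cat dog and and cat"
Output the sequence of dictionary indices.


Look up each word in the dictionary:
  'cat' -> 3
  'dog' -> 1
  'and' -> 2
  'and' -> 2
  'cat' -> 3

Encoded: [3, 1, 2, 2, 3]


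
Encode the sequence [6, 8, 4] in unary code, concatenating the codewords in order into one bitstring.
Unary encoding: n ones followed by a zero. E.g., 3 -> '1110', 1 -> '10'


Encode each number as n ones followed by a terminating 0:
  6 -> 1111110 (7 bits)
  8 -> 111111110 (9 bits)
  4 -> 11110 (5 bits)
Total length = 7 + 9 + 5 = 21 bits.

Unary([6, 8, 4]) = 111111011111111011110 (21 bits)


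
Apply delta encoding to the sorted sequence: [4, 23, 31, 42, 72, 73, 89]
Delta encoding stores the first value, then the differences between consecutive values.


First value: 4
Deltas:
  23 - 4 = 19
  31 - 23 = 8
  42 - 31 = 11
  72 - 42 = 30
  73 - 72 = 1
  89 - 73 = 16


Delta encoded: [4, 19, 8, 11, 30, 1, 16]


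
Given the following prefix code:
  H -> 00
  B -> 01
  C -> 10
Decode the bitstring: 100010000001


Decoding step by step:
Bits 10 -> C
Bits 00 -> H
Bits 10 -> C
Bits 00 -> H
Bits 00 -> H
Bits 01 -> B


Decoded message: CHCHHB


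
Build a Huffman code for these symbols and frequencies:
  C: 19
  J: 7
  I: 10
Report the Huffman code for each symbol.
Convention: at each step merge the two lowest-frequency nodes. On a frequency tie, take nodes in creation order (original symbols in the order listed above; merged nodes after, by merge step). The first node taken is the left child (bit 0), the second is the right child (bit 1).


Huffman tree construction:
Step 1: Merge J(7) + I(10) = 17
Step 2: Merge (J+I)(17) + C(19) = 36
Read each symbol's code off the tree from the root (left child = 0, right child = 1).

Codes:
  C: 1 (length 1)
  J: 00 (length 2)
  I: 01 (length 2)
Average code length: 53/36 = 1.4722 bits/symbol


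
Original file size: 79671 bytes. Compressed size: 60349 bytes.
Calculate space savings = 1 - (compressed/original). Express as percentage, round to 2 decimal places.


ratio = compressed/original = 60349/79671 = 0.757478
savings = 1 - ratio = 1 - 0.757478 = 0.242522
as a percentage: 0.242522 * 100 = 24.25%

Space savings = 1 - 60349/79671 = 24.25%


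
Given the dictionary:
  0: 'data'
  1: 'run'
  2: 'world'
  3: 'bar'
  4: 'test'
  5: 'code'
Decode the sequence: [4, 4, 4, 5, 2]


Look up each index in the dictionary:
  4 -> 'test'
  4 -> 'test'
  4 -> 'test'
  5 -> 'code'
  2 -> 'world'

Decoded: "test test test code world"


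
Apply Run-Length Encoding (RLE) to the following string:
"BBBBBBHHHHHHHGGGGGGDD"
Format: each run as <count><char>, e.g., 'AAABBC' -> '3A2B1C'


Scanning runs left to right:
  i=0: run of 'B' x 6 -> '6B'
  i=6: run of 'H' x 7 -> '7H'
  i=13: run of 'G' x 6 -> '6G'
  i=19: run of 'D' x 2 -> '2D'

RLE = 6B7H6G2D


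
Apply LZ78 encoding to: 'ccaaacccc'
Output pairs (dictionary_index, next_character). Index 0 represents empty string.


LZ78 encoding steps:
Dictionary: {0: ''}
Step 1: w='' (idx 0), next='c' -> output (0, 'c'), add 'c' as idx 1
Step 2: w='c' (idx 1), next='a' -> output (1, 'a'), add 'ca' as idx 2
Step 3: w='' (idx 0), next='a' -> output (0, 'a'), add 'a' as idx 3
Step 4: w='a' (idx 3), next='c' -> output (3, 'c'), add 'ac' as idx 4
Step 5: w='c' (idx 1), next='c' -> output (1, 'c'), add 'cc' as idx 5
Step 6: w='c' (idx 1), end of input -> output (1, '')


Encoded: [(0, 'c'), (1, 'a'), (0, 'a'), (3, 'c'), (1, 'c'), (1, '')]


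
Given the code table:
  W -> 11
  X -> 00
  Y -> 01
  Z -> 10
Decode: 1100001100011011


Decoding:
11 -> W
00 -> X
00 -> X
11 -> W
00 -> X
01 -> Y
10 -> Z
11 -> W


Result: WXXWXYZW


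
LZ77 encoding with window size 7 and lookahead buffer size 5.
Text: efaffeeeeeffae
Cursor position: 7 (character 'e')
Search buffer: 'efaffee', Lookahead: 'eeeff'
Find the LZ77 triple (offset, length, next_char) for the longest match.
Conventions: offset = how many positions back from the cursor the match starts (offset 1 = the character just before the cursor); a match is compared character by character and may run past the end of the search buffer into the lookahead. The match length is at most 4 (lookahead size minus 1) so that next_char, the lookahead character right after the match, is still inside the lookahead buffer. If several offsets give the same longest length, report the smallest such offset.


Try each offset into the search buffer:
  offset=1 (pos 6, char 'e'): match length 3
  offset=2 (pos 5, char 'e'): match length 3
  offset=3 (pos 4, char 'f'): match length 0
  offset=4 (pos 3, char 'f'): match length 0
  offset=5 (pos 2, char 'a'): match length 0
  offset=6 (pos 1, char 'f'): match length 0
  offset=7 (pos 0, char 'e'): match length 1
Longest match has length 3, found at offsets 1, 2; take the smallest, offset 1.
next_char = character at position 7 + 3 = 10 -> 'f'

Best match: offset=1, length=3 (matching 'eee' starting at position 6)
LZ77 triple: (1, 3, 'f')


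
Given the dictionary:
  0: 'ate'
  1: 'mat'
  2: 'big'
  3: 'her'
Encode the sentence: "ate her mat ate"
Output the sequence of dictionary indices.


Look up each word in the dictionary:
  'ate' -> 0
  'her' -> 3
  'mat' -> 1
  'ate' -> 0

Encoded: [0, 3, 1, 0]


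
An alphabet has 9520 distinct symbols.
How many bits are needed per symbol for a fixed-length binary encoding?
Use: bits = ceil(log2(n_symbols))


log2(9520) = 13.2167
Bracket: 2^13 = 8192 < 9520 <= 2^14 = 16384
So ceil(log2(9520)) = 14

bits = ceil(log2(9520)) = ceil(13.2167) = 14 bits


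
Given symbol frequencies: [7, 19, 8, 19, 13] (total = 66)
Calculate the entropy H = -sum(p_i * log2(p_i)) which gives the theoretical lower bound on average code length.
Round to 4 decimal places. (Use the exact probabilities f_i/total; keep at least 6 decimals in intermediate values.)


Per-symbol terms -p_i * log2(p_i) with p_i = f_i/66:
  p = 7/66 = 0.106061: log2(p) = -3.237039, -p*log2(p) = 0.343322
  p = 19/66 = 0.287879: log2(p) = -1.796467, -p*log2(p) = 0.517165
  p = 8/66 = 0.121212: log2(p) = -3.044394, -p*log2(p) = 0.369017
  p = 19/66 = 0.287879: log2(p) = -1.796467, -p*log2(p) = 0.517165
  p = 13/66 = 0.196970: log2(p) = -2.343954, -p*log2(p) = 0.461688
H = 0.343322 + 0.517165 + 0.369017 + 0.517165 + 0.461688 = 2.208357

H = 2.2084 bits/symbol


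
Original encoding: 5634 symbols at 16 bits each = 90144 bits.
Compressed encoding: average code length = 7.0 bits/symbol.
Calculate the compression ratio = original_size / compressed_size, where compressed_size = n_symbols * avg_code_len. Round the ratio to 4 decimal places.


original_size = n_symbols * orig_bits = 5634 * 16 = 90144 bits
compressed_size = n_symbols * avg_code_len = 5634 * 7.0 = 39438.0 bits
ratio = original_size / compressed_size = 90144 / 39438.0 = 2.2857

Compression ratio = 2.2857


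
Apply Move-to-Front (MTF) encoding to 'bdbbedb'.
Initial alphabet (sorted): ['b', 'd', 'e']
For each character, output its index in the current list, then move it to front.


MTF encoding:
'b': index 0 in ['b', 'd', 'e'] -> ['b', 'd', 'e']
'd': index 1 in ['b', 'd', 'e'] -> ['d', 'b', 'e']
'b': index 1 in ['d', 'b', 'e'] -> ['b', 'd', 'e']
'b': index 0 in ['b', 'd', 'e'] -> ['b', 'd', 'e']
'e': index 2 in ['b', 'd', 'e'] -> ['e', 'b', 'd']
'd': index 2 in ['e', 'b', 'd'] -> ['d', 'e', 'b']
'b': index 2 in ['d', 'e', 'b'] -> ['b', 'd', 'e']


Output: [0, 1, 1, 0, 2, 2, 2]


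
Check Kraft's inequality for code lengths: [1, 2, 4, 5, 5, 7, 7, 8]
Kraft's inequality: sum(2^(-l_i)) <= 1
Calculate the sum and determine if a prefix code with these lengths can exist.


Sum = 2^(-1) + 2^(-2) + 2^(-4) + 2^(-5) + 2^(-5) + 2^(-7) + 2^(-7) + 2^(-8)
    = 0.5 + 0.25 + 0.0625 + 0.03125 + 0.03125 + 0.0078125 + 0.0078125 + 0.00390625
    = 229/256 = 0.89453125
Since 0.89453125 <= 1, Kraft's inequality IS satisfied.
A prefix code with these lengths CAN exist.

Kraft sum = 0.89453125. Satisfied.


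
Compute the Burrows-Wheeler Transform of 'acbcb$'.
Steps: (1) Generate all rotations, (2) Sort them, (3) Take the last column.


Rotations (sorted):
  0: $acbcb -> last char: b
  1: acbcb$ -> last char: $
  2: b$acbc -> last char: c
  3: bcb$ac -> last char: c
  4: cb$acb -> last char: b
  5: cbcb$a -> last char: a


BWT = b$ccba


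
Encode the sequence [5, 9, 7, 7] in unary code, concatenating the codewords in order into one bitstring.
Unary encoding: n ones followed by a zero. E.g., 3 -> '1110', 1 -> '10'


Encode each number as n ones followed by a terminating 0:
  5 -> 111110 (6 bits)
  9 -> 1111111110 (10 bits)
  7 -> 11111110 (8 bits)
  7 -> 11111110 (8 bits)
Total length = 6 + 10 + 8 + 8 = 32 bits.

Unary([5, 9, 7, 7]) = 11111011111111101111111011111110 (32 bits)


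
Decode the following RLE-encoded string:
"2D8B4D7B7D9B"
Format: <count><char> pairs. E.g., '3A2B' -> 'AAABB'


Expanding each <count><char> pair:
  2D -> 'DD'
  8B -> 'BBBBBBBB'
  4D -> 'DDDD'
  7B -> 'BBBBBBB'
  7D -> 'DDDDDDD'
  9B -> 'BBBBBBBBB'

Decoded = DDBBBBBBBBDDDDBBBBBBBDDDDDDDBBBBBBBBB


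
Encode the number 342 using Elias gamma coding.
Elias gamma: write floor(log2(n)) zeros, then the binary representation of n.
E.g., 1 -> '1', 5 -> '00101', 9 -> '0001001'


num_bits = floor(log2(342)) + 1 = 9
leading_zeros = num_bits - 1 = 8
binary(342) = 101010110

Elias gamma(342) = '00000000' + '101010110' = 00000000101010110 (17 bits)


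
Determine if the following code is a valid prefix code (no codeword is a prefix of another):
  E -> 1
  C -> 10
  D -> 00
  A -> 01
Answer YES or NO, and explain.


Checking each pair (does one codeword prefix another?):
  E='1' vs C='10': prefix -- VIOLATION

NO -- this is NOT a valid prefix code. E (1) is a prefix of C (10).


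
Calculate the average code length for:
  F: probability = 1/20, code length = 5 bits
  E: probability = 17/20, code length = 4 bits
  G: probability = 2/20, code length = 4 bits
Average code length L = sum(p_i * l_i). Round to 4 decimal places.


Weighted contributions p_i * l_i:
  F: (1/20) * 5 = 5/20
  E: (17/20) * 4 = 68/20
  G: (2/20) * 4 = 8/20
Sum = (5 + 68 + 8)/20 = 81/20

L = 81/20 = 4.0500 bits/symbol


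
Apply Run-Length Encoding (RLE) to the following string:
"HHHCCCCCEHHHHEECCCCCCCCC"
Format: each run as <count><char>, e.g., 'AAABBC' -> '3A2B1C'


Scanning runs left to right:
  i=0: run of 'H' x 3 -> '3H'
  i=3: run of 'C' x 5 -> '5C'
  i=8: run of 'E' x 1 -> '1E'
  i=9: run of 'H' x 4 -> '4H'
  i=13: run of 'E' x 2 -> '2E'
  i=15: run of 'C' x 9 -> '9C'

RLE = 3H5C1E4H2E9C


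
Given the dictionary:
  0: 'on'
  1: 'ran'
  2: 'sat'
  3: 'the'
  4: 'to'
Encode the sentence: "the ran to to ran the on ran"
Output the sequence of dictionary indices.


Look up each word in the dictionary:
  'the' -> 3
  'ran' -> 1
  'to' -> 4
  'to' -> 4
  'ran' -> 1
  'the' -> 3
  'on' -> 0
  'ran' -> 1

Encoded: [3, 1, 4, 4, 1, 3, 0, 1]


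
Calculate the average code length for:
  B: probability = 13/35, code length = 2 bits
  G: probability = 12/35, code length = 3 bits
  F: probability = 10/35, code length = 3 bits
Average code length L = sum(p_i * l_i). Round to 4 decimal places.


Weighted contributions p_i * l_i:
  B: (13/35) * 2 = 26/35
  G: (12/35) * 3 = 36/35
  F: (10/35) * 3 = 30/35
Sum = (26 + 36 + 30)/35 = 92/35

L = 92/35 = 2.6286 bits/symbol


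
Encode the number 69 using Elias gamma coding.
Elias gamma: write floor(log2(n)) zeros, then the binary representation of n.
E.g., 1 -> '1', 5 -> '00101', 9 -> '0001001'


num_bits = floor(log2(69)) + 1 = 7
leading_zeros = num_bits - 1 = 6
binary(69) = 1000101

Elias gamma(69) = '000000' + '1000101' = 0000001000101 (13 bits)


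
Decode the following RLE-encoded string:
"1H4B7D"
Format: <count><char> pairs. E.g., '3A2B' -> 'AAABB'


Expanding each <count><char> pair:
  1H -> 'H'
  4B -> 'BBBB'
  7D -> 'DDDDDDD'

Decoded = HBBBBDDDDDDD
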